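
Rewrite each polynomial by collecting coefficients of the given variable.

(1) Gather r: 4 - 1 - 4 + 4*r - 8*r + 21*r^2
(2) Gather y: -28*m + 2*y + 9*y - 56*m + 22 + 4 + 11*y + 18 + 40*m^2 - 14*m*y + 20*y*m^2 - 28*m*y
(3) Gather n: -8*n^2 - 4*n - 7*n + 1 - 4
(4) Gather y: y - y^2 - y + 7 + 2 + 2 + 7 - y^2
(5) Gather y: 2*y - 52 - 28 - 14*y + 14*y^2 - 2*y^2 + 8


(1) = 21*r^2 - 4*r - 1
(2) = 40*m^2 - 84*m + y*(20*m^2 - 42*m + 22) + 44
(3) = -8*n^2 - 11*n - 3
(4) = 18 - 2*y^2
(5) = 12*y^2 - 12*y - 72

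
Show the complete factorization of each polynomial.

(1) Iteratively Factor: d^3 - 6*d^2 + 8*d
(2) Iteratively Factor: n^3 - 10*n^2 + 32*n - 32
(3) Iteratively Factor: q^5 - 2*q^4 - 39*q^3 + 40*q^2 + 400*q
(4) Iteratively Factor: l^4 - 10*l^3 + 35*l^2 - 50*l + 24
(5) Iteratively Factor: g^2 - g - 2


(1) = (d - 4)*(d^2 - 2*d) = (d - 4)*(d - 2)*(d)
(2) = (n - 4)*(n^2 - 6*n + 8) = (n - 4)^2*(n - 2)
(3) = (q - 5)*(q^4 + 3*q^3 - 24*q^2 - 80*q) = (q - 5)*(q + 4)*(q^3 - q^2 - 20*q) = q*(q - 5)*(q + 4)*(q^2 - q - 20) = q*(q - 5)^2*(q + 4)*(q + 4)
(4) = (l - 2)*(l^3 - 8*l^2 + 19*l - 12) = (l - 3)*(l - 2)*(l^2 - 5*l + 4) = (l - 4)*(l - 3)*(l - 2)*(l - 1)
(5) = (g + 1)*(g - 2)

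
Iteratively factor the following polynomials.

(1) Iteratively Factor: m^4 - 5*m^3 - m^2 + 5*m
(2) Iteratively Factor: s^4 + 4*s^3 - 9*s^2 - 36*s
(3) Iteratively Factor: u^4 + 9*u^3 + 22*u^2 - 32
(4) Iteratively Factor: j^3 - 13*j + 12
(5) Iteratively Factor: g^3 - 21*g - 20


(1) = (m + 1)*(m^3 - 6*m^2 + 5*m) = (m - 1)*(m + 1)*(m^2 - 5*m) = (m - 5)*(m - 1)*(m + 1)*(m)
(2) = (s + 3)*(s^3 + s^2 - 12*s) = s*(s + 3)*(s^2 + s - 12) = s*(s - 3)*(s + 3)*(s + 4)
(3) = (u + 4)*(u^3 + 5*u^2 + 2*u - 8) = (u - 1)*(u + 4)*(u^2 + 6*u + 8) = (u - 1)*(u + 4)^2*(u + 2)
(4) = (j - 3)*(j^2 + 3*j - 4) = (j - 3)*(j + 4)*(j - 1)
(5) = (g + 4)*(g^2 - 4*g - 5) = (g + 1)*(g + 4)*(g - 5)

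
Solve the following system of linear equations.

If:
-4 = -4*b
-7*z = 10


Then:
b = 1
z = -10/7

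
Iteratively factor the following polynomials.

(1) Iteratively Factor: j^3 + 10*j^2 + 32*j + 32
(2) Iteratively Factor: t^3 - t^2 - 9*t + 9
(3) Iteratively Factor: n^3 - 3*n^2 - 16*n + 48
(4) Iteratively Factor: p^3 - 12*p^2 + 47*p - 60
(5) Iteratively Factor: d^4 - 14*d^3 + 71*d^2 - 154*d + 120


(1) = (j + 2)*(j^2 + 8*j + 16) = (j + 2)*(j + 4)*(j + 4)
(2) = (t - 1)*(t^2 - 9) = (t - 3)*(t - 1)*(t + 3)
(3) = (n - 4)*(n^2 + n - 12) = (n - 4)*(n - 3)*(n + 4)
(4) = (p - 5)*(p^2 - 7*p + 12) = (p - 5)*(p - 4)*(p - 3)
(5) = (d - 3)*(d^3 - 11*d^2 + 38*d - 40) = (d - 5)*(d - 3)*(d^2 - 6*d + 8) = (d - 5)*(d - 4)*(d - 3)*(d - 2)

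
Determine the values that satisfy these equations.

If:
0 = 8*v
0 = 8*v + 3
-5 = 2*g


Then:
No Solution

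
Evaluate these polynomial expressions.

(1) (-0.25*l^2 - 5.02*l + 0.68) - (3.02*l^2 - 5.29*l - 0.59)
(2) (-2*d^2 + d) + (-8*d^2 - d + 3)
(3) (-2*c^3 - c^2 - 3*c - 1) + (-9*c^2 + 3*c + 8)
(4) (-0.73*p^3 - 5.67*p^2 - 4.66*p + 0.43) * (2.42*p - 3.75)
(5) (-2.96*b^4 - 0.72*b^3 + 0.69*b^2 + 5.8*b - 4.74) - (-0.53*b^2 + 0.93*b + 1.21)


(1) = -3.27*l^2 + 0.27*l + 1.27
(2) = 3 - 10*d^2
(3) = -2*c^3 - 10*c^2 + 7
(4) = -1.7666*p^4 - 10.9839*p^3 + 9.9853*p^2 + 18.5156*p - 1.6125
(5) = -2.96*b^4 - 0.72*b^3 + 1.22*b^2 + 4.87*b - 5.95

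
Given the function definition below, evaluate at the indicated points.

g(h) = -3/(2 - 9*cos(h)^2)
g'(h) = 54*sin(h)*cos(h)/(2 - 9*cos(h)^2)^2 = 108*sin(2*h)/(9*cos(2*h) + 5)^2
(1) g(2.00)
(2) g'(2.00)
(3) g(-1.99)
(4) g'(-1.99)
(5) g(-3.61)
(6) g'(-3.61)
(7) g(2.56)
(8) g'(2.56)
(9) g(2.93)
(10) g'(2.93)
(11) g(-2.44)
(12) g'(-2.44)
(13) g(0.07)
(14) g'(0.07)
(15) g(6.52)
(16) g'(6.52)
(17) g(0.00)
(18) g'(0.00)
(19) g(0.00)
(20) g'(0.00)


(1) = -6.80
(2) = -104.88
(3) = -5.89
(4) = 77.52
(5) = 0.58
(6) = -0.82
(7) = 0.70
(8) = -1.35
(9) = 0.45
(10) = -0.25
(11) = 0.92
(12) = 2.52
(13) = 0.43
(14) = 0.08
(15) = 0.46
(16) = 0.29
(17) = 0.43
(18) = 0.00
(19) = 0.43
(20) = 0.00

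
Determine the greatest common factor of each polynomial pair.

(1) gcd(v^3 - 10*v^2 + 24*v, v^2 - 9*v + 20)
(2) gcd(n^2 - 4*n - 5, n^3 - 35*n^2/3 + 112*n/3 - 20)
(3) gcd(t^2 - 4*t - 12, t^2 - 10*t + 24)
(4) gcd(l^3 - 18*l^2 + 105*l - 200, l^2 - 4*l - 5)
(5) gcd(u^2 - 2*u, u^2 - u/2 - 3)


(1) = v - 4
(2) = gcd((n - 5)*(n + 1), (n - 6)*(n - 5)*(n - 2/3)) = n - 5
(3) = gcd((t - 6)*(t + 2), (t - 6)*(t - 4)) = t - 6
(4) = l - 5
(5) = u - 2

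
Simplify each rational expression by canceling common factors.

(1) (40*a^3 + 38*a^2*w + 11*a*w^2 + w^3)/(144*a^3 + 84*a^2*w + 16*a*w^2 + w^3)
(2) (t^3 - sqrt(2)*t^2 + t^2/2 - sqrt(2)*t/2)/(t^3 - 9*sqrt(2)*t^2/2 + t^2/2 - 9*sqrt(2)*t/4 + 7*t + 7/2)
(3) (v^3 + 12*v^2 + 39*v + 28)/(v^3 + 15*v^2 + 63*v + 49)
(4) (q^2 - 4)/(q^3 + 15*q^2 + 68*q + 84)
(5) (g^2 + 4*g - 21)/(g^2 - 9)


(1) = (10*a^2 + 7*a*w + w^2)/(36*a^2 + 12*a*w + w^2)
(2) = 8*t/(8*t - 28*sqrt(2))
(3) = (v + 4)/(v + 7)
(4) = (q - 2)/(q^2 + 13*q + 42)
(5) = (g + 7)/(g + 3)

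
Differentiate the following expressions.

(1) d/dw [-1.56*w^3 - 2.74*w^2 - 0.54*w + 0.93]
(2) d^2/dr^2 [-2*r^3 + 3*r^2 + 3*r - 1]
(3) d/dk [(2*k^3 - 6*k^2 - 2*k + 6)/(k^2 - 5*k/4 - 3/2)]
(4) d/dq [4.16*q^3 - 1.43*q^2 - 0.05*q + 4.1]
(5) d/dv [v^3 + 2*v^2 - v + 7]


(1) = -4.68*w^2 - 5.48*w - 0.54
(2) = 6 - 12*r
(3) = 8*(4*k^4 - 10*k^3 + k^2 + 12*k + 21)/(16*k^4 - 40*k^3 - 23*k^2 + 60*k + 36)
(4) = 12.48*q^2 - 2.86*q - 0.05
(5) = 3*v^2 + 4*v - 1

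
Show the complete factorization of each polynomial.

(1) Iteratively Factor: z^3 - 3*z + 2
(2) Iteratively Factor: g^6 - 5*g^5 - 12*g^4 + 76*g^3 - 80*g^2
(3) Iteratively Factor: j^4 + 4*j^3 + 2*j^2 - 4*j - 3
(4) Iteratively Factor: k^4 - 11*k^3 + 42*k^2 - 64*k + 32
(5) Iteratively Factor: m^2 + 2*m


(1) = (z + 2)*(z^2 - 2*z + 1) = (z - 1)*(z + 2)*(z - 1)
(2) = (g - 2)*(g^5 - 3*g^4 - 18*g^3 + 40*g^2) = (g - 5)*(g - 2)*(g^4 + 2*g^3 - 8*g^2) = g*(g - 5)*(g - 2)*(g^3 + 2*g^2 - 8*g) = g*(g - 5)*(g - 2)^2*(g^2 + 4*g) = g^2*(g - 5)*(g - 2)^2*(g + 4)
(3) = (j + 3)*(j^3 + j^2 - j - 1) = (j - 1)*(j + 3)*(j^2 + 2*j + 1) = (j - 1)*(j + 1)*(j + 3)*(j + 1)
(4) = (k - 4)*(k^3 - 7*k^2 + 14*k - 8) = (k - 4)*(k - 2)*(k^2 - 5*k + 4) = (k - 4)*(k - 2)*(k - 1)*(k - 4)
(5) = (m + 2)*(m)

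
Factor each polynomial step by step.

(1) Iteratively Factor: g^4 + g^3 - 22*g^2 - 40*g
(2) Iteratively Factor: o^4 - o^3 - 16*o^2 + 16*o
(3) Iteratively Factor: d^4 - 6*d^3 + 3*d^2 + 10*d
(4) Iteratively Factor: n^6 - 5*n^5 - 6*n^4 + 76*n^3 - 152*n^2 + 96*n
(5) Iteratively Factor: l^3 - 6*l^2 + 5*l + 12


(1) = (g - 5)*(g^3 + 6*g^2 + 8*g) = g*(g - 5)*(g^2 + 6*g + 8) = g*(g - 5)*(g + 4)*(g + 2)
(2) = (o + 4)*(o^3 - 5*o^2 + 4*o) = (o - 4)*(o + 4)*(o^2 - o) = (o - 4)*(o - 1)*(o + 4)*(o)
(3) = (d - 5)*(d^3 - d^2 - 2*d) = (d - 5)*(d - 2)*(d^2 + d) = (d - 5)*(d - 2)*(d + 1)*(d)
(4) = (n + 4)*(n^5 - 9*n^4 + 30*n^3 - 44*n^2 + 24*n) = n*(n + 4)*(n^4 - 9*n^3 + 30*n^2 - 44*n + 24) = n*(n - 2)*(n + 4)*(n^3 - 7*n^2 + 16*n - 12) = n*(n - 2)^2*(n + 4)*(n^2 - 5*n + 6) = n*(n - 2)^3*(n + 4)*(n - 3)
(5) = (l - 4)*(l^2 - 2*l - 3) = (l - 4)*(l + 1)*(l - 3)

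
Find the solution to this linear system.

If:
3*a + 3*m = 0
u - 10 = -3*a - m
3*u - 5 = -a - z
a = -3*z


Then:
a = 75/16
m = -75/16
u = 5/8
z = -25/16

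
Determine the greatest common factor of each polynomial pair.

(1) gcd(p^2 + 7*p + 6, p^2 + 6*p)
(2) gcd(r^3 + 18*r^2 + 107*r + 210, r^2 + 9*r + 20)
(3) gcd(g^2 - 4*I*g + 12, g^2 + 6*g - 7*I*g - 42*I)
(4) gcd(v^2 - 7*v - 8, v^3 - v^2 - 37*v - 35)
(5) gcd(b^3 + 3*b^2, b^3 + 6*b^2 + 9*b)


(1) = gcd((p + 1)*(p + 6), p*(p + 6)) = p + 6
(2) = r + 5
(3) = gcd((g - 6*I)*(g + 2*I), (g + 6)*(g - 7*I)) = 1
(4) = gcd((v - 8)*(v + 1), (v - 7)*(v + 1)*(v + 5)) = v + 1
(5) = gcd(b^2*(b + 3), b*(b + 3)^2) = b^2 + 3*b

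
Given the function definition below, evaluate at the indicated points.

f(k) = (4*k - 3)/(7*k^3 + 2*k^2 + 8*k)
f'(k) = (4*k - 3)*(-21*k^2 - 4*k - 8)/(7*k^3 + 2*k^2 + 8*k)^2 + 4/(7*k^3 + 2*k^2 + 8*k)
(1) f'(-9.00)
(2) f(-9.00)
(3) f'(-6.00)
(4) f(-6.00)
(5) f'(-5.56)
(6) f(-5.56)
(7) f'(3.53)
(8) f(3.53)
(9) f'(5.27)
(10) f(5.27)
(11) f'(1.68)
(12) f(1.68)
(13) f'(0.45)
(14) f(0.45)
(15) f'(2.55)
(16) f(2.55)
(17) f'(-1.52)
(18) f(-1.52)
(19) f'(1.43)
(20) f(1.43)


(1) = 0.00
(2) = 0.01
(3) = 0.01
(4) = 0.02
(5) = 0.01
(6) = 0.02
(7) = -0.01
(8) = 0.03
(9) = -0.01
(10) = 0.02
(11) = -0.02
(12) = 0.07
(13) = 1.64
(14) = -0.26
(15) = -0.02
(16) = 0.05
(17) = 0.32
(18) = 0.28
(19) = -0.01
(20) = 0.08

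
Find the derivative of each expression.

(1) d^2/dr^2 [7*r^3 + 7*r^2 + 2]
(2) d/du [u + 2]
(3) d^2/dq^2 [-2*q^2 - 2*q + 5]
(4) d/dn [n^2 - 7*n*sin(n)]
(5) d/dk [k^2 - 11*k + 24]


(1) = 42*r + 14
(2) = 1
(3) = -4
(4) = -7*n*cos(n) + 2*n - 7*sin(n)
(5) = 2*k - 11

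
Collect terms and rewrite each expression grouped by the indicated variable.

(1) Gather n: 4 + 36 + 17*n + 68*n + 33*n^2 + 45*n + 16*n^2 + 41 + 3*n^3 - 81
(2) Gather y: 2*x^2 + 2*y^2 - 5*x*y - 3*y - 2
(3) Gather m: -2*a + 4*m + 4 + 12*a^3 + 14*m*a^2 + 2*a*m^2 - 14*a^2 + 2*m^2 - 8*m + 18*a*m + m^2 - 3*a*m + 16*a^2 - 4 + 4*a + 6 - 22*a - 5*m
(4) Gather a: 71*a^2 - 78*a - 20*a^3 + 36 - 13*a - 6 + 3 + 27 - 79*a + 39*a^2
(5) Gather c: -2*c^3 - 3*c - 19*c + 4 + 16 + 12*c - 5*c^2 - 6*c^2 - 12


(1) = 3*n^3 + 49*n^2 + 130*n
(2) = 2*x^2 + 2*y^2 + y*(-5*x - 3) - 2
(3) = 12*a^3 + 2*a^2 - 20*a + m^2*(2*a + 3) + m*(14*a^2 + 15*a - 9) + 6
(4) = -20*a^3 + 110*a^2 - 170*a + 60
(5) = -2*c^3 - 11*c^2 - 10*c + 8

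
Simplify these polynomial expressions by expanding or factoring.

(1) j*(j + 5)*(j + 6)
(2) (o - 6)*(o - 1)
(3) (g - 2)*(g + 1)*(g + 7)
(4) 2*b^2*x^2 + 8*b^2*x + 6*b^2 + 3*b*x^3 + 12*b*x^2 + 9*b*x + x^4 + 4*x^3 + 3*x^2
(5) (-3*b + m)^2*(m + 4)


(1) = j^3 + 11*j^2 + 30*j
(2) = o^2 - 7*o + 6
(3) = g^3 + 6*g^2 - 9*g - 14
(4) = (b + x)*(2*b + x)*(x + 1)*(x + 3)
(5) = 9*b^2*m + 36*b^2 - 6*b*m^2 - 24*b*m + m^3 + 4*m^2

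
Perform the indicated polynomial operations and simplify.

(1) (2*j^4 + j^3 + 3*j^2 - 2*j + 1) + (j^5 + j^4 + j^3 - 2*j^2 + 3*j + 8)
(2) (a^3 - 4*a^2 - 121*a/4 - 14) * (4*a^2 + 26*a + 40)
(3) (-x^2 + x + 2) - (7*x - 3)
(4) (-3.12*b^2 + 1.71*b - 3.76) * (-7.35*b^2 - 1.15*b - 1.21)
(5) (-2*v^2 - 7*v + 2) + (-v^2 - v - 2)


(1) = j^5 + 3*j^4 + 2*j^3 + j^2 + j + 9
(2) = 4*a^5 + 10*a^4 - 185*a^3 - 2005*a^2/2 - 1574*a - 560
(3) = -x^2 - 6*x + 5
(4) = 22.932*b^4 - 8.9805*b^3 + 29.4447*b^2 + 2.2549*b + 4.5496
(5) = -3*v^2 - 8*v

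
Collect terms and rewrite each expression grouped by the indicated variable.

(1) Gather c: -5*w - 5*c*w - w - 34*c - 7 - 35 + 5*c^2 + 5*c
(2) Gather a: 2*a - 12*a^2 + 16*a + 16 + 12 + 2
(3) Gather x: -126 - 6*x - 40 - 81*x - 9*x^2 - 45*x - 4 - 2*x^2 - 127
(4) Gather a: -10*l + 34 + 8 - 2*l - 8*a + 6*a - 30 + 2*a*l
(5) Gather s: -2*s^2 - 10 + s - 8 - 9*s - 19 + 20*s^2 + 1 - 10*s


(1) = 5*c^2 + c*(-5*w - 29) - 6*w - 42
(2) = -12*a^2 + 18*a + 30
(3) = -11*x^2 - 132*x - 297
(4) = a*(2*l - 2) - 12*l + 12
(5) = 18*s^2 - 18*s - 36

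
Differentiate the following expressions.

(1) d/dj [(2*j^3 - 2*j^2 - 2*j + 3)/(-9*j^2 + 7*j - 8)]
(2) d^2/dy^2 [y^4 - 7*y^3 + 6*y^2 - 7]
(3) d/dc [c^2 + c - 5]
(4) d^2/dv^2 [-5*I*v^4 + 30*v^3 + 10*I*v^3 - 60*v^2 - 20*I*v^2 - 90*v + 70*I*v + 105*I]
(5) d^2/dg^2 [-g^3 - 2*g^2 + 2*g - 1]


(1) = (-18*j^4 + 28*j^3 - 80*j^2 + 86*j - 5)/(81*j^4 - 126*j^3 + 193*j^2 - 112*j + 64)
(2) = 12*y^2 - 42*y + 12
(3) = 2*c + 1
(4) = -60*I*v^2 + 60*v*(3 + I) - 120 - 40*I
(5) = -6*g - 4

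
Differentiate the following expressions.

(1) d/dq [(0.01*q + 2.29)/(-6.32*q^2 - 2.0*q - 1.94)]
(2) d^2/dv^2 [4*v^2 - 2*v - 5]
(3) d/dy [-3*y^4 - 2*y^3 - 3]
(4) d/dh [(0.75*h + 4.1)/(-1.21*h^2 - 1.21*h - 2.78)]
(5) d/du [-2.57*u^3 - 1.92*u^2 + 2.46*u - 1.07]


(1) = (0.0632*q^2 + 28.9456*q + 4.5606)/(39.9424*q^4 + 25.28*q^3 + 28.5216*q^2 + 7.76*q + 3.7636)
(2) = 8
(3) = y^2*(-12*y - 6)
(4) = (0.9075*h^2 + 9.922*h + 2.876)/(1.4641*h^4 + 2.9282*h^3 + 8.1917*h^2 + 6.7276*h + 7.7284)
(5) = -7.71*u^2 - 3.84*u + 2.46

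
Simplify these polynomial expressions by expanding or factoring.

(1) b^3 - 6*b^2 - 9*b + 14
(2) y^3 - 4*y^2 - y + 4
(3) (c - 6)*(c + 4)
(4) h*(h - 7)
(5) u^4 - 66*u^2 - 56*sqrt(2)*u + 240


(1) = (b - 7)*(b - 1)*(b + 2)
(2) = (y - 4)*(y - 1)*(y + 1)
(3) = c^2 - 2*c - 24
(4) = h^2 - 7*h
(5) = (u - 6*sqrt(2))*(u - sqrt(2))*(u + 2*sqrt(2))*(u + 5*sqrt(2))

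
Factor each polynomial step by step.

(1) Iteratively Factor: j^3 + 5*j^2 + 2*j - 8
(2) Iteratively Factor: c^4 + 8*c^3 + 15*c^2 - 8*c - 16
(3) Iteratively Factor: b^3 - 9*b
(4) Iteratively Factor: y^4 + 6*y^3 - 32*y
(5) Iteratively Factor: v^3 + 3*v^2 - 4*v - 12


(1) = (j + 2)*(j^2 + 3*j - 4) = (j - 1)*(j + 2)*(j + 4)
(2) = (c + 4)*(c^3 + 4*c^2 - c - 4) = (c + 4)^2*(c^2 - 1) = (c - 1)*(c + 4)^2*(c + 1)
(3) = (b - 3)*(b^2 + 3*b) = b*(b - 3)*(b + 3)
(4) = (y + 4)*(y^3 + 2*y^2 - 8*y) = y*(y + 4)*(y^2 + 2*y - 8) = y*(y + 4)^2*(y - 2)
(5) = (v - 2)*(v^2 + 5*v + 6) = (v - 2)*(v + 3)*(v + 2)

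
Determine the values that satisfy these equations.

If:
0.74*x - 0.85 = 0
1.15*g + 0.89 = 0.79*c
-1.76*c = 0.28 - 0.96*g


Then:
c = -0.93
g = -1.41
x = 1.15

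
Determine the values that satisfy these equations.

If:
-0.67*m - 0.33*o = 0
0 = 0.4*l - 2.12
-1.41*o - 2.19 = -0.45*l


Then:
l = 5.30
m = -0.07
o = 0.14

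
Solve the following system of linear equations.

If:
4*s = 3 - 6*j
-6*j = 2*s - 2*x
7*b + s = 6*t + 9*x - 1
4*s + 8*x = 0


Then:
b = 6*t/7 - 5/2
j = -3/2
s = 3
x = -3/2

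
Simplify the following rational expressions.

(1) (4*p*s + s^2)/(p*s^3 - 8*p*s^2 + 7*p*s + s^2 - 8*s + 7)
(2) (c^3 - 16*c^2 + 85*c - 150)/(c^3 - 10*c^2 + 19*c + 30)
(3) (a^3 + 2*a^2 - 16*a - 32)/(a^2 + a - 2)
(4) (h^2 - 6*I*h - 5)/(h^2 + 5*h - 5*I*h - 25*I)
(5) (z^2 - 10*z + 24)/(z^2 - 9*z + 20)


(1) = (4*p*s + s^2)/(p*s^3 - 8*p*s^2 + 7*p*s + s^2 - 8*s + 7)
(2) = (c - 5)/(c + 1)
(3) = (a^2 - 16)/(a - 1)
(4) = (h - I)/(h + 5)
(5) = (z - 6)/(z - 5)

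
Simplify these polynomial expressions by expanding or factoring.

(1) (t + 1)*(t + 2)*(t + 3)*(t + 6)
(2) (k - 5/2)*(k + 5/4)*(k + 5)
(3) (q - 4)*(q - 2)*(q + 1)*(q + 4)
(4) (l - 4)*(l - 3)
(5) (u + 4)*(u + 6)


(1) = t^4 + 12*t^3 + 47*t^2 + 72*t + 36
(2) = k^3 + 15*k^2/4 - 75*k/8 - 125/8
(3) = q^4 - q^3 - 18*q^2 + 16*q + 32
(4) = l^2 - 7*l + 12
(5) = u^2 + 10*u + 24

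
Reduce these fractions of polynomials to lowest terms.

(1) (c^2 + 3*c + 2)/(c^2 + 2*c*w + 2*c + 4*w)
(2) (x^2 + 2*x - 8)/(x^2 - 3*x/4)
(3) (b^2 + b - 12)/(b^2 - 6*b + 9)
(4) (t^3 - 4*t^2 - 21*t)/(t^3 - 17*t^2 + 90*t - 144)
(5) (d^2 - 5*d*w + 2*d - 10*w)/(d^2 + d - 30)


(1) = (c + 1)/(c + 2*w)
(2) = (4*x^2 + 8*x - 32)/(4*x^2 - 3*x)
(3) = (b + 4)/(b - 3)
(4) = (t^3 - 4*t^2 - 21*t)/(t^3 - 17*t^2 + 90*t - 144)
(5) = (d^2 - 5*d*w + 2*d - 10*w)/(d^2 + d - 30)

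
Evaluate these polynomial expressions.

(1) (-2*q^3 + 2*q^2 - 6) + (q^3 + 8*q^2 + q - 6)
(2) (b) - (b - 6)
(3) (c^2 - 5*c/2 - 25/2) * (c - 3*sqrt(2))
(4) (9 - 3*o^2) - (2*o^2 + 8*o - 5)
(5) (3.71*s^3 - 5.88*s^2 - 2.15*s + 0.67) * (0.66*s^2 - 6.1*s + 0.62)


(1) = -q^3 + 10*q^2 + q - 12
(2) = 6
(3) = c^3 - 3*sqrt(2)*c^2 - 5*c^2/2 - 25*c/2 + 15*sqrt(2)*c/2 + 75*sqrt(2)/2
(4) = -5*o^2 - 8*o + 14
(5) = 2.4486*s^5 - 26.5118*s^4 + 36.7492*s^3 + 9.9116*s^2 - 5.42*s + 0.4154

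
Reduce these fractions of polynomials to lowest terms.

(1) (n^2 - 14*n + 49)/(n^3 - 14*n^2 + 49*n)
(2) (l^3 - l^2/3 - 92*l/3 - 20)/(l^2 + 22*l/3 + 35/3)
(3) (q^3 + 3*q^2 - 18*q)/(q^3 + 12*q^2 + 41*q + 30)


(1) = 1/n
(2) = (3*l^2 - 16*l - 12)/(3*l + 7)
(3) = (q^2 - 3*q)/(q^2 + 6*q + 5)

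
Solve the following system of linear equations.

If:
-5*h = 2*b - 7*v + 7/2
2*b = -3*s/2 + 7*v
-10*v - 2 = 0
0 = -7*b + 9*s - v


Then:
b = -41/95
h = -767/950
s = -34/95
v = -1/5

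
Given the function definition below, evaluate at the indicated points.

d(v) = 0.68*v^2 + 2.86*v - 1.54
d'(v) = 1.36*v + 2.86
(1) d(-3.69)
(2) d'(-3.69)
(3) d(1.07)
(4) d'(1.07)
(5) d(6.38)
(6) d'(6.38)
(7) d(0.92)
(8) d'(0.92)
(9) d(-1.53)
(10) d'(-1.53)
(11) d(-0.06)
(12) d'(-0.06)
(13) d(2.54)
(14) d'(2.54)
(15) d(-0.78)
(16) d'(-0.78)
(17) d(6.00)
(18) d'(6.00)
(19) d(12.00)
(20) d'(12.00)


(1) = -2.83
(2) = -2.16
(3) = 2.30
(4) = 4.32
(5) = 44.39
(6) = 11.54
(7) = 1.67
(8) = 4.11
(9) = -4.32
(10) = 0.78
(11) = -1.71
(12) = 2.78
(13) = 10.11
(14) = 6.31
(15) = -3.36
(16) = 1.80
(17) = 40.10
(18) = 11.02
(19) = 130.70
(20) = 19.18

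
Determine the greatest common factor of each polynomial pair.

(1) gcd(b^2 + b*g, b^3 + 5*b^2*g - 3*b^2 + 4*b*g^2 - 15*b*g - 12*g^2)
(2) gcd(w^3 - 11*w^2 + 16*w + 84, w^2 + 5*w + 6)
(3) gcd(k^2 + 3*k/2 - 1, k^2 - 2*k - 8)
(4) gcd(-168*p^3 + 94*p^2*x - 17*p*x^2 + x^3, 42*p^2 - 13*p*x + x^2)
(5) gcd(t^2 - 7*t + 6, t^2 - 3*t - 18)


(1) = gcd(b*(b + g), (b - 3)*(b + g)*(b + 4*g)) = b + g
(2) = gcd((w - 7)*(w - 6)*(w + 2), (w + 2)*(w + 3)) = w + 2
(3) = gcd((k - 1/2)*(k + 2), (k - 4)*(k + 2)) = k + 2
(4) = 42*p^2 - 13*p*x + x^2
(5) = gcd((t - 6)*(t - 1), (t - 6)*(t + 3)) = t - 6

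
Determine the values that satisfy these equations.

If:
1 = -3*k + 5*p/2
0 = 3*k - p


Then:
k = 2/9
p = 2/3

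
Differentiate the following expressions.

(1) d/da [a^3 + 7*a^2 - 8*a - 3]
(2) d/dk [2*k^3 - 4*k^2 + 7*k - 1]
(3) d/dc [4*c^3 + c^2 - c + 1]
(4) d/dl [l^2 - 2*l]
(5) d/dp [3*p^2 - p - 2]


(1) = 3*a^2 + 14*a - 8
(2) = 6*k^2 - 8*k + 7
(3) = 12*c^2 + 2*c - 1
(4) = 2*l - 2
(5) = 6*p - 1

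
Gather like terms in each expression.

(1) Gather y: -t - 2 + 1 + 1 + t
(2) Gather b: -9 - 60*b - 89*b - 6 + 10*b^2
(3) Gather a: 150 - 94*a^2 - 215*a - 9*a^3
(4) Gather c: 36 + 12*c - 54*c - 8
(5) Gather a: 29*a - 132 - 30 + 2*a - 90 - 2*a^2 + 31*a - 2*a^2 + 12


(1) = 0
(2) = 10*b^2 - 149*b - 15
(3) = -9*a^3 - 94*a^2 - 215*a + 150
(4) = 28 - 42*c
(5) = -4*a^2 + 62*a - 240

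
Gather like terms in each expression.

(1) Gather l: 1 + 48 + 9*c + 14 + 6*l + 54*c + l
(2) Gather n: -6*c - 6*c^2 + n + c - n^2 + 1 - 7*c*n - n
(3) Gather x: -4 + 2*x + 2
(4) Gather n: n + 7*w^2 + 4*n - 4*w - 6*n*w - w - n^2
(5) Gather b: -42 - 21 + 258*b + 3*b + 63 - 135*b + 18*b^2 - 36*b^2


(1) = 63*c + 7*l + 63
(2) = -6*c^2 - 7*c*n - 5*c - n^2 + 1
(3) = 2*x - 2
(4) = -n^2 + n*(5 - 6*w) + 7*w^2 - 5*w
(5) = -18*b^2 + 126*b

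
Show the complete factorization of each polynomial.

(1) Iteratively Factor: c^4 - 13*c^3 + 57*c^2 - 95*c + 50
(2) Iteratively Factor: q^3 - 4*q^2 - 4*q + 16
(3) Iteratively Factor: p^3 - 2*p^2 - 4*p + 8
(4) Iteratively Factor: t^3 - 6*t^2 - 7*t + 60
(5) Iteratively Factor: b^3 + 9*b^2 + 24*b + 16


(1) = (c - 5)*(c^3 - 8*c^2 + 17*c - 10) = (c - 5)*(c - 1)*(c^2 - 7*c + 10) = (c - 5)^2*(c - 1)*(c - 2)
(2) = (q - 2)*(q^2 - 2*q - 8) = (q - 2)*(q + 2)*(q - 4)
(3) = (p - 2)*(p^2 - 4) = (p - 2)^2*(p + 2)
(4) = (t - 5)*(t^2 - t - 12) = (t - 5)*(t - 4)*(t + 3)
(5) = (b + 4)*(b^2 + 5*b + 4) = (b + 1)*(b + 4)*(b + 4)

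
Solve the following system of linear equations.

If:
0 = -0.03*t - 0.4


Then:
t = -13.33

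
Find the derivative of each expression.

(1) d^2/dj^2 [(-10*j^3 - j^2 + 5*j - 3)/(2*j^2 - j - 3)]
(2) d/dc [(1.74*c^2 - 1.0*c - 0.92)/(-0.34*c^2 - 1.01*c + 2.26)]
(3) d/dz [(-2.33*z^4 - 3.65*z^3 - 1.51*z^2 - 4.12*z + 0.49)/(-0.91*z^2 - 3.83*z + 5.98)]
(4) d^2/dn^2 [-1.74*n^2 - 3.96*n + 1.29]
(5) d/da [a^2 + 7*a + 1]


(1) = 2*(-52*j^3 - 144*j^2 - 162*j - 45)/(8*j^6 - 12*j^5 - 30*j^4 + 35*j^3 + 45*j^2 - 27*j - 27)
(2) = (-2.0974*c^2 + 7.2392*c - 3.1892)/(0.1156*c^4 + 0.6868*c^3 - 0.5167*c^2 - 4.5652*c + 5.1076)
(3) = (4.2406*z^5 + 30.0932*z^4 - 27.7746*z^3 - 63.4469*z^2 - 17.1678*z - 22.7609)/(0.8281*z^4 + 6.9706*z^3 + 3.7853*z^2 - 45.8068*z + 35.7604)
(4) = -3.48000000000000
(5) = 2*a + 7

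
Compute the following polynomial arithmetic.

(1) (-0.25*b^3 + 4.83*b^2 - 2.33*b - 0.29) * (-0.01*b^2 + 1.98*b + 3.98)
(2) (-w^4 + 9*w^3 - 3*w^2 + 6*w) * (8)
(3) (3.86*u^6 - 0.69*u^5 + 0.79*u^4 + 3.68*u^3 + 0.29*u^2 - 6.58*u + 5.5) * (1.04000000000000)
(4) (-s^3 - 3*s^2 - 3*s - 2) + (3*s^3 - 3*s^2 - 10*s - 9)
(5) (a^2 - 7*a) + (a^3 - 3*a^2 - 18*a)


(1) = 0.0025*b^5 - 0.5433*b^4 + 8.5917*b^3 + 14.6129*b^2 - 9.8476*b - 1.1542
(2) = -8*w^4 + 72*w^3 - 24*w^2 + 48*w
(3) = 4.0144*u^6 - 0.7176*u^5 + 0.8216*u^4 + 3.8272*u^3 + 0.3016*u^2 - 6.8432*u + 5.72
(4) = 2*s^3 - 6*s^2 - 13*s - 11
(5) = a^3 - 2*a^2 - 25*a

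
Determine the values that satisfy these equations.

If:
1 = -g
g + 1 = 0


Then:
g = -1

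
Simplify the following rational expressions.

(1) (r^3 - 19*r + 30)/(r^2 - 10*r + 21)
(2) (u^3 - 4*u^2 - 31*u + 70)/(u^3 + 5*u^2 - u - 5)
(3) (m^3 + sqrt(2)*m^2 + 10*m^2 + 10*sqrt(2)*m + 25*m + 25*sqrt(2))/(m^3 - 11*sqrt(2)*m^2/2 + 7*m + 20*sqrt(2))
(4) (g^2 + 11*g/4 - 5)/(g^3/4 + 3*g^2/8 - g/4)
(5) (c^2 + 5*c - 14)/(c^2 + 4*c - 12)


(1) = (r^2 + 3*r - 10)/(r - 7)
(2) = (u^2 - 9*u + 14)/(u^2 - 1)
(3) = (2*m^2 + 20*m + 50)/(2*m^2 - 13*sqrt(2)*m + 40)
(4) = (8*g^2 + 22*g - 40)/(2*g^3 + 3*g^2 - 2*g)
(5) = (c + 7)/(c + 6)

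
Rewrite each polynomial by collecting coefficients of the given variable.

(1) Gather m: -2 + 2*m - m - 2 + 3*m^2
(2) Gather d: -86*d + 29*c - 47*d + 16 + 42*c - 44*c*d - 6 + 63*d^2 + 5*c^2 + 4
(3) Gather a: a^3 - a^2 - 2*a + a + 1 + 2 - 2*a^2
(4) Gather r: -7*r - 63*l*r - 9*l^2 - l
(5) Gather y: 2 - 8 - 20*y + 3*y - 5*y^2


(1) = 3*m^2 + m - 4
(2) = 5*c^2 + 71*c + 63*d^2 + d*(-44*c - 133) + 14
(3) = a^3 - 3*a^2 - a + 3
(4) = -9*l^2 - l + r*(-63*l - 7)
(5) = -5*y^2 - 17*y - 6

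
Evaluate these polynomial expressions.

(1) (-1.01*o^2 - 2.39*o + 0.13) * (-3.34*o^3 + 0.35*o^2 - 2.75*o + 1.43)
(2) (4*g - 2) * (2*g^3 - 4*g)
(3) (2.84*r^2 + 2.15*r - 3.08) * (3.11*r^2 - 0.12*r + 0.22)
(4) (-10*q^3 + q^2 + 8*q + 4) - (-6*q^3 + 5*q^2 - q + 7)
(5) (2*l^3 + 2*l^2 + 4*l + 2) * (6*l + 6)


(1) = 3.3734*o^5 + 7.6291*o^4 + 1.5068*o^3 + 5.1737*o^2 - 3.7752*o + 0.1859
(2) = 8*g^4 - 4*g^3 - 16*g^2 + 8*g
(3) = 8.8324*r^4 + 6.3457*r^3 - 9.212*r^2 + 0.8426*r - 0.6776
(4) = -4*q^3 - 4*q^2 + 9*q - 3
(5) = 12*l^4 + 24*l^3 + 36*l^2 + 36*l + 12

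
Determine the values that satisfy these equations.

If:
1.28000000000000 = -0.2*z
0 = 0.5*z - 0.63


Then:
No Solution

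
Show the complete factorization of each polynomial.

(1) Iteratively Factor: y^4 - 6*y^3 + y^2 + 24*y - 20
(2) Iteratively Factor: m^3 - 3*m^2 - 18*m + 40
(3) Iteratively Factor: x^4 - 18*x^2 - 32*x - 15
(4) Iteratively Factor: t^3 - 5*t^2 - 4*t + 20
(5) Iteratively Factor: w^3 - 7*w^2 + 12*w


(1) = (y + 2)*(y^3 - 8*y^2 + 17*y - 10) = (y - 5)*(y + 2)*(y^2 - 3*y + 2) = (y - 5)*(y - 2)*(y + 2)*(y - 1)
(2) = (m - 2)*(m^2 - m - 20) = (m - 2)*(m + 4)*(m - 5)
(3) = (x + 3)*(x^3 - 3*x^2 - 9*x - 5) = (x - 5)*(x + 3)*(x^2 + 2*x + 1) = (x - 5)*(x + 1)*(x + 3)*(x + 1)
(4) = (t - 2)*(t^2 - 3*t - 10) = (t - 2)*(t + 2)*(t - 5)
(5) = (w - 3)*(w^2 - 4*w) = (w - 4)*(w - 3)*(w)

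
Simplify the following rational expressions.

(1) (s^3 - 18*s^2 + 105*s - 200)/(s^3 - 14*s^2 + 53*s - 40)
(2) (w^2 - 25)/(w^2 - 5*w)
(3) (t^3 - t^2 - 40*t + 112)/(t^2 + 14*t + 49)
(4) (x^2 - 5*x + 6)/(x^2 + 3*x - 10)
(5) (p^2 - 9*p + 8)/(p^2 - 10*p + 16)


(1) = (s - 5)/(s - 1)
(2) = (w + 5)/w
(3) = (t^2 - 8*t + 16)/(t + 7)
(4) = (x - 3)/(x + 5)
(5) = (p - 1)/(p - 2)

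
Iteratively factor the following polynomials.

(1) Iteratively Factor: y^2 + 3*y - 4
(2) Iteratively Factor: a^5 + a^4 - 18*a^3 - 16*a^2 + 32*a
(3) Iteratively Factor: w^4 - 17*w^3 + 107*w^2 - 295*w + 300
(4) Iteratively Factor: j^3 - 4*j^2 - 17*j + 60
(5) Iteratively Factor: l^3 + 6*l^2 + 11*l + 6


(1) = (y + 4)*(y - 1)
(2) = (a - 4)*(a^4 + 5*a^3 + 2*a^2 - 8*a) = (a - 4)*(a + 2)*(a^3 + 3*a^2 - 4*a) = a*(a - 4)*(a + 2)*(a^2 + 3*a - 4) = a*(a - 4)*(a - 1)*(a + 2)*(a + 4)
(3) = (w - 4)*(w^3 - 13*w^2 + 55*w - 75) = (w - 5)*(w - 4)*(w^2 - 8*w + 15) = (w - 5)^2*(w - 4)*(w - 3)
(4) = (j - 3)*(j^2 - j - 20) = (j - 3)*(j + 4)*(j - 5)
(5) = (l + 1)*(l^2 + 5*l + 6) = (l + 1)*(l + 3)*(l + 2)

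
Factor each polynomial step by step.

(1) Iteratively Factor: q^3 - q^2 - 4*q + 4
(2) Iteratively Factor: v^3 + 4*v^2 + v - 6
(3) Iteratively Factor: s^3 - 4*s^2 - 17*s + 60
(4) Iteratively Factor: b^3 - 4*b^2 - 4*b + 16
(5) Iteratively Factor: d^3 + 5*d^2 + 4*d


(1) = (q - 2)*(q^2 + q - 2) = (q - 2)*(q - 1)*(q + 2)
(2) = (v - 1)*(v^2 + 5*v + 6) = (v - 1)*(v + 2)*(v + 3)
(3) = (s + 4)*(s^2 - 8*s + 15) = (s - 5)*(s + 4)*(s - 3)
(4) = (b - 4)*(b^2 - 4) = (b - 4)*(b + 2)*(b - 2)
(5) = (d + 1)*(d^2 + 4*d) = (d + 1)*(d + 4)*(d)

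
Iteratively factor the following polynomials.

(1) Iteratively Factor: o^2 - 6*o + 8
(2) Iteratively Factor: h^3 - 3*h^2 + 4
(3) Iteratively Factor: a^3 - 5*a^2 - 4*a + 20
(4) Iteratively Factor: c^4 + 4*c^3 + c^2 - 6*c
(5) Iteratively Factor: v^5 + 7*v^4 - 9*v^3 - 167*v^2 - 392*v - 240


(1) = (o - 4)*(o - 2)
(2) = (h - 2)*(h^2 - h - 2) = (h - 2)*(h + 1)*(h - 2)
(3) = (a - 2)*(a^2 - 3*a - 10) = (a - 2)*(a + 2)*(a - 5)
(4) = (c + 3)*(c^3 + c^2 - 2*c) = (c - 1)*(c + 3)*(c^2 + 2*c) = (c - 1)*(c + 2)*(c + 3)*(c)
(5) = (v + 4)*(v^4 + 3*v^3 - 21*v^2 - 83*v - 60) = (v + 1)*(v + 4)*(v^3 + 2*v^2 - 23*v - 60) = (v - 5)*(v + 1)*(v + 4)*(v^2 + 7*v + 12) = (v - 5)*(v + 1)*(v + 3)*(v + 4)*(v + 4)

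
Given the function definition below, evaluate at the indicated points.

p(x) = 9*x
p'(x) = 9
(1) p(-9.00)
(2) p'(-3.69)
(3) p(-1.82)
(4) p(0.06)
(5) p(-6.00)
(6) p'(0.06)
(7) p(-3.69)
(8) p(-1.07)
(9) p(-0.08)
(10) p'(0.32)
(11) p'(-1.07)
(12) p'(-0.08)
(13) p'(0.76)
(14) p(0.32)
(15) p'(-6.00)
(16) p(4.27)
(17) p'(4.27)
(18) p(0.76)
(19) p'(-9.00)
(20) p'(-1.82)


(1) = -81.00
(2) = 9.00
(3) = -16.38
(4) = 0.54
(5) = -54.00
(6) = 9.00
(7) = -33.21
(8) = -9.63
(9) = -0.72
(10) = 9.00
(11) = 9.00
(12) = 9.00
(13) = 9.00
(14) = 2.88
(15) = 9.00
(16) = 38.43
(17) = 9.00
(18) = 6.84
(19) = 9.00
(20) = 9.00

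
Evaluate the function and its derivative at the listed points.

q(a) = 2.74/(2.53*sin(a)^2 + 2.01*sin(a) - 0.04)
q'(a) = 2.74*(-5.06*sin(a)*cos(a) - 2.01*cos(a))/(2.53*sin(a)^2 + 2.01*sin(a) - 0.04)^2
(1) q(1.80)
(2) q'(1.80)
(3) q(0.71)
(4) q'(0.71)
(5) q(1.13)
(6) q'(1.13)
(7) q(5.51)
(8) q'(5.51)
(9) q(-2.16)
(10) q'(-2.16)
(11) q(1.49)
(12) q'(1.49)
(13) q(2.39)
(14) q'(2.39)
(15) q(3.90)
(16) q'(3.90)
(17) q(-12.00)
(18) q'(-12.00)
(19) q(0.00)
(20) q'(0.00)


(1) = 0.63
(2) = 0.23
(3) = 1.17
(4) = -2.01
(5) = 0.71
(6) = -0.52
(7) = -13.07
(8) = 67.95
(9) = 72.77
(10) = -2359.50
(11) = 0.61
(12) = -0.08
(13) = 1.09
(14) = 1.73
(15) = -12.14
(16) = -57.42
(17) = 1.55
(18) = -3.50
(19) = -68.50
(20) = -3442.12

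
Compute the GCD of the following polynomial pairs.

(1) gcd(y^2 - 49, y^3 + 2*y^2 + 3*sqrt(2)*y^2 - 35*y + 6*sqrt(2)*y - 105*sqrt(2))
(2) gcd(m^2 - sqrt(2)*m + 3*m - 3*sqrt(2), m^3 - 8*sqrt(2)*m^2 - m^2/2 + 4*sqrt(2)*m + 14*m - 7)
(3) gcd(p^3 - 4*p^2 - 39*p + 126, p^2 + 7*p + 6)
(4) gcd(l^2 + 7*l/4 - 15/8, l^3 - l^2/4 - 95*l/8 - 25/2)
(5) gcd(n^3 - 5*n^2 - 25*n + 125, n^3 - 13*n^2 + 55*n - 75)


(1) = gcd((y - 7)*(y + 7), (y - 5)*(y + 7)*(y + 3*sqrt(2))) = y + 7
(2) = m - sqrt(2)
(3) = gcd((p - 7)*(p - 3)*(p + 6), (p + 1)*(p + 6)) = p + 6
(4) = l + 5/2
(5) = n^2 - 10*n + 25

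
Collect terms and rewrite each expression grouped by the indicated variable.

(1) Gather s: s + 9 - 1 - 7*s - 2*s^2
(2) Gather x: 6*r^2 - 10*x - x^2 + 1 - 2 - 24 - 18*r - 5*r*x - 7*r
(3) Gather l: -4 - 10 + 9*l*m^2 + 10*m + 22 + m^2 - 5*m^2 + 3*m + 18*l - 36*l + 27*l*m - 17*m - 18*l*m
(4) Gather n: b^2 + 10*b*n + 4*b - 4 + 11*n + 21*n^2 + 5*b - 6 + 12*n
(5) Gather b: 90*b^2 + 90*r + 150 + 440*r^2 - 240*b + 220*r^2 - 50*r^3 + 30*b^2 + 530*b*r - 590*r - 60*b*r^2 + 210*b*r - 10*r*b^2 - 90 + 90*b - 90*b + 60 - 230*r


(1) = -2*s^2 - 6*s + 8
(2) = 6*r^2 - 25*r - x^2 + x*(-5*r - 10) - 25
(3) = l*(9*m^2 + 9*m - 18) - 4*m^2 - 4*m + 8
(4) = b^2 + 9*b + 21*n^2 + n*(10*b + 23) - 10
(5) = b^2*(120 - 10*r) + b*(-60*r^2 + 740*r - 240) - 50*r^3 + 660*r^2 - 730*r + 120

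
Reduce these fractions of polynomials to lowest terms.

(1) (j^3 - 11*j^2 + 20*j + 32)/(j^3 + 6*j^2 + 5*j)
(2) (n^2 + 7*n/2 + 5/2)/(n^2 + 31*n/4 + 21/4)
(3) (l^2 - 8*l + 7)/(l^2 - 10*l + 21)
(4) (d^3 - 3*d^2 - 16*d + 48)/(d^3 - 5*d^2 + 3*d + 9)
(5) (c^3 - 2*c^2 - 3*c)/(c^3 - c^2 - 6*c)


(1) = (j^2 - 12*j + 32)/(j^2 + 5*j)
(2) = (4*n^2 + 14*n + 10)/(4*n^2 + 31*n + 21)
(3) = (l - 1)/(l - 3)
(4) = (d^2 - 16)/(d^2 - 2*d - 3)
(5) = (c + 1)/(c + 2)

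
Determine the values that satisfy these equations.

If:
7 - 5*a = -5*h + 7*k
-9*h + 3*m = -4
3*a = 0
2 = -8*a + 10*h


Then:
a = 0
h = 1/5
k = 8/7
m = -11/15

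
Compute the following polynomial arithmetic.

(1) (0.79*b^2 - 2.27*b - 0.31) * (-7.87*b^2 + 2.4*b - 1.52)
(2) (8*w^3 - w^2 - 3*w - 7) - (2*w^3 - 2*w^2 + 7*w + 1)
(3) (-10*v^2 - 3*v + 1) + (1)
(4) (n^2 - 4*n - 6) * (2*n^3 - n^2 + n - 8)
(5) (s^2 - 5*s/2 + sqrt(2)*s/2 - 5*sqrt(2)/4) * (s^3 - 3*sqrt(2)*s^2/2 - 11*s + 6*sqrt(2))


(1) = -6.2173*b^4 + 19.7609*b^3 - 4.2091*b^2 + 2.7064*b + 0.4712
(2) = 6*w^3 + w^2 - 10*w - 8
(3) = -10*v^2 - 3*v + 2
(4) = 2*n^5 - 9*n^4 - 7*n^3 - 6*n^2 + 26*n + 48
(5) = s^5 - 5*s^4/2 - sqrt(2)*s^4 - 25*s^3/2 + 5*sqrt(2)*s^3/2 + sqrt(2)*s^2/2 + 125*s^2/4 - 5*sqrt(2)*s/4 + 6*s - 15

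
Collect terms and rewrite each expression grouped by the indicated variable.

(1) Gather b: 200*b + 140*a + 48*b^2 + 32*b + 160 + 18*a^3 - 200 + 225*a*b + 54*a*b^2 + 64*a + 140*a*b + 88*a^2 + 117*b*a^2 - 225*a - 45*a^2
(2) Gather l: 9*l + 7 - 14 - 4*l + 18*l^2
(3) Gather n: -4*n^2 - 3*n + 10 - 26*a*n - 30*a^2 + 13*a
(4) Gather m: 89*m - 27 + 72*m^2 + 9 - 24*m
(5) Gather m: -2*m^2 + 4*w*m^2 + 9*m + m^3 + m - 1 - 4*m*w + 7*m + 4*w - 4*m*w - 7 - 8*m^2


(1) = 18*a^3 + 43*a^2 - 21*a + b^2*(54*a + 48) + b*(117*a^2 + 365*a + 232) - 40
(2) = 18*l^2 + 5*l - 7
(3) = -30*a^2 + 13*a - 4*n^2 + n*(-26*a - 3) + 10
(4) = 72*m^2 + 65*m - 18
(5) = m^3 + m^2*(4*w - 10) + m*(17 - 8*w) + 4*w - 8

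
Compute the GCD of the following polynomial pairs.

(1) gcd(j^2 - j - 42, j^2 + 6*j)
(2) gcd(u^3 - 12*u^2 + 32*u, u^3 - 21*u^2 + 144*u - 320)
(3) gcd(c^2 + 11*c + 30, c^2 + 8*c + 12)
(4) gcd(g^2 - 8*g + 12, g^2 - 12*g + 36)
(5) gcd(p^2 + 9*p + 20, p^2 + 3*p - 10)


(1) = j + 6
(2) = gcd(u*(u - 8)*(u - 4), (u - 8)^2*(u - 5)) = u - 8
(3) = gcd((c + 5)*(c + 6), (c + 2)*(c + 6)) = c + 6
(4) = gcd((g - 6)*(g - 2), (g - 6)^2) = g - 6
(5) = p + 5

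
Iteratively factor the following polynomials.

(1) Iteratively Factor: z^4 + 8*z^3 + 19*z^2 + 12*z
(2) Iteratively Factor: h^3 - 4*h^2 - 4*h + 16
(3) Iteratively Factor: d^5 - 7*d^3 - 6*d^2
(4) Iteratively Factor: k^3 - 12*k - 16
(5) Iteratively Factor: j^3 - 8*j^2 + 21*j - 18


(1) = (z + 1)*(z^3 + 7*z^2 + 12*z) = z*(z + 1)*(z^2 + 7*z + 12) = z*(z + 1)*(z + 4)*(z + 3)
(2) = (h + 2)*(h^2 - 6*h + 8) = (h - 4)*(h + 2)*(h - 2)
(3) = (d - 3)*(d^4 + 3*d^3 + 2*d^2) = (d - 3)*(d + 1)*(d^3 + 2*d^2) = d*(d - 3)*(d + 1)*(d^2 + 2*d) = d^2*(d - 3)*(d + 1)*(d + 2)
(4) = (k + 2)*(k^2 - 2*k - 8) = (k + 2)^2*(k - 4)
(5) = (j - 2)*(j^2 - 6*j + 9) = (j - 3)*(j - 2)*(j - 3)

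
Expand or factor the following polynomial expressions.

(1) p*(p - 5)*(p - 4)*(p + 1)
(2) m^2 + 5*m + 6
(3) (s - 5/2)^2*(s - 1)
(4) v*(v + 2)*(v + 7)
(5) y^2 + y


(1) = p^4 - 8*p^3 + 11*p^2 + 20*p
(2) = (m + 2)*(m + 3)
(3) = s^3 - 6*s^2 + 45*s/4 - 25/4
(4) = v^3 + 9*v^2 + 14*v
(5) = y*(y + 1)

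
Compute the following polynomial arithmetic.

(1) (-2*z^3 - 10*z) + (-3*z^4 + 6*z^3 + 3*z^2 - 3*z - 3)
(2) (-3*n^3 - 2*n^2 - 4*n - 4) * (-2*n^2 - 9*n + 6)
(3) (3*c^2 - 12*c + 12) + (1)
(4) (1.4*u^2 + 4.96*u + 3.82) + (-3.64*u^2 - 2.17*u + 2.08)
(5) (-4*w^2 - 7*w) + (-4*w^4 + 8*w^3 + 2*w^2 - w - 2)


(1) = -3*z^4 + 4*z^3 + 3*z^2 - 13*z - 3
(2) = 6*n^5 + 31*n^4 + 8*n^3 + 32*n^2 + 12*n - 24
(3) = 3*c^2 - 12*c + 13
(4) = -2.24*u^2 + 2.79*u + 5.9
(5) = -4*w^4 + 8*w^3 - 2*w^2 - 8*w - 2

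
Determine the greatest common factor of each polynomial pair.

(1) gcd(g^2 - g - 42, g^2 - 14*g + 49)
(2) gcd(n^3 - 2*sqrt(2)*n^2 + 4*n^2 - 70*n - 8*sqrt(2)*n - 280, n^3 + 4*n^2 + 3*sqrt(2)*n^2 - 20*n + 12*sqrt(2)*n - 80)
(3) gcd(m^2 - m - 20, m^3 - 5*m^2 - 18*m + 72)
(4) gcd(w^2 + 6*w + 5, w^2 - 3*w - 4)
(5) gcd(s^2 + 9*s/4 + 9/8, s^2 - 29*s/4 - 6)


(1) = g - 7
(2) = n^2 + n*(4 + 5*sqrt(2)) + 20*sqrt(2)
(3) = gcd((m - 5)*(m + 4), (m - 6)*(m - 3)*(m + 4)) = m + 4
(4) = w + 1
(5) = gcd((s + 3/4)*(s + 3/2), (s - 8)*(s + 3/4)) = s + 3/4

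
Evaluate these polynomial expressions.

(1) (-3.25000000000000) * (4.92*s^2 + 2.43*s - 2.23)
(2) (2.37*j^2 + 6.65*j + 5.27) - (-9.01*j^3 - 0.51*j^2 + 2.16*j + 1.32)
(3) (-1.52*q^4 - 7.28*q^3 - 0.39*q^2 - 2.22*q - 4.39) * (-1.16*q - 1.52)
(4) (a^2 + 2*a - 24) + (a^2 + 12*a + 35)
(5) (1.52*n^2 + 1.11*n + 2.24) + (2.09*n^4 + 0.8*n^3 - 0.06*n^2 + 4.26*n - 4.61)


(1) = -15.99*s^2 - 7.8975*s + 7.2475
(2) = 9.01*j^3 + 2.88*j^2 + 4.49*j + 3.95
(3) = 1.7632*q^5 + 10.7552*q^4 + 11.518*q^3 + 3.168*q^2 + 8.4668*q + 6.6728
(4) = 2*a^2 + 14*a + 11
(5) = 2.09*n^4 + 0.8*n^3 + 1.46*n^2 + 5.37*n - 2.37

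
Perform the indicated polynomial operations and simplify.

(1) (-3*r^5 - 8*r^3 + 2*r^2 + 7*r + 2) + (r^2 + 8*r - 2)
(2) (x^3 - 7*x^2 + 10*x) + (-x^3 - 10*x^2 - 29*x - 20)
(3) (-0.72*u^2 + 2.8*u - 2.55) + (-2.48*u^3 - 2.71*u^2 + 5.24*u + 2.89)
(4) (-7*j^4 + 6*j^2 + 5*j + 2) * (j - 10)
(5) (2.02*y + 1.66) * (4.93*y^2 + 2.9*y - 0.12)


(1) = -3*r^5 - 8*r^3 + 3*r^2 + 15*r
(2) = -17*x^2 - 19*x - 20
(3) = -2.48*u^3 - 3.43*u^2 + 8.04*u + 0.34
(4) = -7*j^5 + 70*j^4 + 6*j^3 - 55*j^2 - 48*j - 20
(5) = 9.9586*y^3 + 14.0418*y^2 + 4.5716*y - 0.1992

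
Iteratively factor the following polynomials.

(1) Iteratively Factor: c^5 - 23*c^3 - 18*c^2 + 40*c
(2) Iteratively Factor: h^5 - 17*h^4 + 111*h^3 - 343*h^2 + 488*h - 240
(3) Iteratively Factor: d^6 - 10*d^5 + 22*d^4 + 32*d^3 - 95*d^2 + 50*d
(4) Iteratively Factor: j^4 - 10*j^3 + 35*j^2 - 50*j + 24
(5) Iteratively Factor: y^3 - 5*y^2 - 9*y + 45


(1) = (c + 4)*(c^4 - 4*c^3 - 7*c^2 + 10*c) = (c - 5)*(c + 4)*(c^3 + c^2 - 2*c) = (c - 5)*(c - 1)*(c + 4)*(c^2 + 2*c) = c*(c - 5)*(c - 1)*(c + 4)*(c + 2)
(2) = (h - 1)*(h^4 - 16*h^3 + 95*h^2 - 248*h + 240) = (h - 4)*(h - 1)*(h^3 - 12*h^2 + 47*h - 60) = (h - 4)^2*(h - 1)*(h^2 - 8*h + 15) = (h - 5)*(h - 4)^2*(h - 1)*(h - 3)
(3) = (d - 1)*(d^5 - 9*d^4 + 13*d^3 + 45*d^2 - 50*d) = (d - 1)*(d + 2)*(d^4 - 11*d^3 + 35*d^2 - 25*d) = (d - 1)^2*(d + 2)*(d^3 - 10*d^2 + 25*d) = (d - 5)*(d - 1)^2*(d + 2)*(d^2 - 5*d) = d*(d - 5)*(d - 1)^2*(d + 2)*(d - 5)
(4) = (j - 4)*(j^3 - 6*j^2 + 11*j - 6) = (j - 4)*(j - 3)*(j^2 - 3*j + 2) = (j - 4)*(j - 3)*(j - 1)*(j - 2)
(5) = (y - 5)*(y^2 - 9) = (y - 5)*(y - 3)*(y + 3)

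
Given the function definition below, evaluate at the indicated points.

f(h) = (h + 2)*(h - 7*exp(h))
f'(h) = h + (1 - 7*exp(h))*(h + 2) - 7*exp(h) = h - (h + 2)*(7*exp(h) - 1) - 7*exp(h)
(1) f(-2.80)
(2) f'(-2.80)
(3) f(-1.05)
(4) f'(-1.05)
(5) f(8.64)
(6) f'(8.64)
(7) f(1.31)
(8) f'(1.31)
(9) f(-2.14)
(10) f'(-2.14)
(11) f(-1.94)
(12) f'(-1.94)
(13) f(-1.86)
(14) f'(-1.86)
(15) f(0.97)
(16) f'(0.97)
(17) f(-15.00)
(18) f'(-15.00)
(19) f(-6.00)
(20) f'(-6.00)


(1) = 2.58
(2) = -3.69
(3) = -3.32
(4) = -4.88
(5) = -420968.08
(6) = -460614.03
(7) = -81.54
(8) = -107.20
(9) = 0.41
(10) = -2.99
(11) = -0.18
(12) = -2.95
(13) = -0.41
(14) = -2.96
(15) = -51.96
(16) = -69.37
(17) = 195.00
(18) = -28.00
(19) = 24.07
(20) = -9.95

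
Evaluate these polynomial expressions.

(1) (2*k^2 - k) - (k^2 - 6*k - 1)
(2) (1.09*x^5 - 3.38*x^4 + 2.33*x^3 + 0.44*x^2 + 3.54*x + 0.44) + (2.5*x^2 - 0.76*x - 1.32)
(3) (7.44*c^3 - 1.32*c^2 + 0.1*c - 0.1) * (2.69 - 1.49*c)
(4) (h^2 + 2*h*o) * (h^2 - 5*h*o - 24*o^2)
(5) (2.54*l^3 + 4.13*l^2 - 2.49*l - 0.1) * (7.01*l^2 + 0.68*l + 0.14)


(1) = k^2 + 5*k + 1
(2) = 1.09*x^5 - 3.38*x^4 + 2.33*x^3 + 2.94*x^2 + 2.78*x - 0.88
(3) = -11.0856*c^4 + 21.9804*c^3 - 3.6998*c^2 + 0.418*c - 0.269
(4) = h^4 - 3*h^3*o - 34*h^2*o^2 - 48*h*o^3
(5) = 17.8054*l^5 + 30.6785*l^4 - 14.2909*l^3 - 1.816*l^2 - 0.4166*l - 0.014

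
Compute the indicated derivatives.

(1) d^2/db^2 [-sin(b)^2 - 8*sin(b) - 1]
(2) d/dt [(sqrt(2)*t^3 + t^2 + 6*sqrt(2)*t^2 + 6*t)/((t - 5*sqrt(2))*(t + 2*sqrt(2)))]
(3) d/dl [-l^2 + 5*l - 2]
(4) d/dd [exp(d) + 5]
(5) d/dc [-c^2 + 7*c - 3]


(1) = 8*sin(b) - 2*cos(2*b)
(2) = (sqrt(2)*t^4 - 12*t^3 - 63*sqrt(2)*t^2 - 42*t^2 - 240*sqrt(2)*t - 40*t - 120)/(t^4 - 6*sqrt(2)*t^3 - 22*t^2 + 120*sqrt(2)*t + 400)
(3) = 5 - 2*l
(4) = exp(d)
(5) = 7 - 2*c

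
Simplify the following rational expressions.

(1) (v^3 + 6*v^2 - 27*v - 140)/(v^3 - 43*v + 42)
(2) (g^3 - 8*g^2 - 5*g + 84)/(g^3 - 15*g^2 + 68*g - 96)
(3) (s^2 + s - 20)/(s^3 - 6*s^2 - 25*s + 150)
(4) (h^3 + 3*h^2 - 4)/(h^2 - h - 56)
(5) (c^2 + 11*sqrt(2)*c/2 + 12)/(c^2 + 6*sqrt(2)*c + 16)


(1) = (v^2 - v - 20)/(v^2 - 7*v + 6)
(2) = (g^2 - 4*g - 21)/(g^2 - 11*g + 24)
(3) = (s - 4)/(s^2 - 11*s + 30)
(4) = (h^3 + 3*h^2 - 4)/(h^2 - h - 56)
(5) = (2*c + 3*sqrt(2))/(2*c + 4*sqrt(2))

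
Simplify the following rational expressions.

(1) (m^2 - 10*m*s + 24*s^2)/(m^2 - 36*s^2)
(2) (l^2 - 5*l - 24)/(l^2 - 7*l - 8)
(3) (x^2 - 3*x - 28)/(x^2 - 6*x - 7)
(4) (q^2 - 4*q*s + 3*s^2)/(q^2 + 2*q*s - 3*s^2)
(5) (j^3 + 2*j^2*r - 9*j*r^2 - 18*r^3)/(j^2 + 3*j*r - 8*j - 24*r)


(1) = (m - 4*s)/(m + 6*s)
(2) = (l + 3)/(l + 1)
(3) = (x + 4)/(x + 1)
(4) = (q - 3*s)/(q + 3*s)
(5) = (j^2 - j*r - 6*r^2)/(j - 8)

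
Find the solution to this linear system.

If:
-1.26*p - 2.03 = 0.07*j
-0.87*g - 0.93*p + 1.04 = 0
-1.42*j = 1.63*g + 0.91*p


Then:
g = 2.78
j = -2.24
p = -1.49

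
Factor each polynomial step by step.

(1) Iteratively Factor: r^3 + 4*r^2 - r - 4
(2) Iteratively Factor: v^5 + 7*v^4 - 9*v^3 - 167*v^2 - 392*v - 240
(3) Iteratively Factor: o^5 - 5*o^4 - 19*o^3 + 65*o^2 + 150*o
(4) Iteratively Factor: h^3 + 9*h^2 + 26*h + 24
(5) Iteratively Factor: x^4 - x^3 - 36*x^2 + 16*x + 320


(1) = (r + 4)*(r^2 - 1) = (r - 1)*(r + 4)*(r + 1)
(2) = (v - 5)*(v^4 + 12*v^3 + 51*v^2 + 88*v + 48) = (v - 5)*(v + 3)*(v^3 + 9*v^2 + 24*v + 16) = (v - 5)*(v + 3)*(v + 4)*(v^2 + 5*v + 4) = (v - 5)*(v + 1)*(v + 3)*(v + 4)*(v + 4)
(3) = (o + 3)*(o^4 - 8*o^3 + 5*o^2 + 50*o) = (o - 5)*(o + 3)*(o^3 - 3*o^2 - 10*o) = o*(o - 5)*(o + 3)*(o^2 - 3*o - 10) = o*(o - 5)*(o + 2)*(o + 3)*(o - 5)
(4) = (h + 4)*(h^2 + 5*h + 6) = (h + 2)*(h + 4)*(h + 3)
(5) = (x + 4)*(x^3 - 5*x^2 - 16*x + 80) = (x - 4)*(x + 4)*(x^2 - x - 20) = (x - 5)*(x - 4)*(x + 4)*(x + 4)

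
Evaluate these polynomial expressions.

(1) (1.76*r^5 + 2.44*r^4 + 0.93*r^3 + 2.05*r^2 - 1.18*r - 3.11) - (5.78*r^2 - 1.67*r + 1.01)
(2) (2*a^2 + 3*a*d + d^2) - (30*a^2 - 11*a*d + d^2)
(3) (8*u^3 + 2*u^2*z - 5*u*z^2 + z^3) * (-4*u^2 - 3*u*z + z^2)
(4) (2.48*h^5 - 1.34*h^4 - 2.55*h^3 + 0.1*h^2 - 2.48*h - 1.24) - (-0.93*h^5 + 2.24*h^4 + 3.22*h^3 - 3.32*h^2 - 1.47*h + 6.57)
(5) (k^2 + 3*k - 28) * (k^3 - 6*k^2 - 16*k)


(1) = 1.76*r^5 + 2.44*r^4 + 0.93*r^3 - 3.73*r^2 + 0.49*r - 4.12
(2) = -28*a^2 + 14*a*d
(3) = -32*u^5 - 32*u^4*z + 22*u^3*z^2 + 13*u^2*z^3 - 8*u*z^4 + z^5
(4) = 3.41*h^5 - 3.58*h^4 - 5.77*h^3 + 3.42*h^2 - 1.01*h - 7.81
(5) = k^5 - 3*k^4 - 62*k^3 + 120*k^2 + 448*k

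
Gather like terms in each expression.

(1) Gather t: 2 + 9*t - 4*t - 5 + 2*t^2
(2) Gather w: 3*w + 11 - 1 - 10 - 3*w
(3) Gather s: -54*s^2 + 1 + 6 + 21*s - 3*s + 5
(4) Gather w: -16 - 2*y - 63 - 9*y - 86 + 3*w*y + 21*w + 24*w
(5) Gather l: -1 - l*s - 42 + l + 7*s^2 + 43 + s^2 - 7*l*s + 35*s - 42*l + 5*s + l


(1) = 2*t^2 + 5*t - 3
(2) = 0
(3) = -54*s^2 + 18*s + 12
(4) = w*(3*y + 45) - 11*y - 165
(5) = l*(-8*s - 40) + 8*s^2 + 40*s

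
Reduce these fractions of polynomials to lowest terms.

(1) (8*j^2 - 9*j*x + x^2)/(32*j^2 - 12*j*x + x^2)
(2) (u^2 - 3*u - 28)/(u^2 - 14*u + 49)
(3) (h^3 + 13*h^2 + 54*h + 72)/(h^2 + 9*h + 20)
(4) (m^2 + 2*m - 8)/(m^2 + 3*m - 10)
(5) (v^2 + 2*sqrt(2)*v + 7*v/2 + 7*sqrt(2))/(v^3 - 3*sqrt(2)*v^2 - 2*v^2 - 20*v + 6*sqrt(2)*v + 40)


(1) = (-j + x)/(-4*j + x)
(2) = (u + 4)/(u - 7)
(3) = (h^2 + 9*h + 18)/(h + 5)
(4) = (m + 4)/(m + 5)
(5) = (2*v + 7)/(2*v^2 + v*(-10*sqrt(2) - 4) + 20*sqrt(2))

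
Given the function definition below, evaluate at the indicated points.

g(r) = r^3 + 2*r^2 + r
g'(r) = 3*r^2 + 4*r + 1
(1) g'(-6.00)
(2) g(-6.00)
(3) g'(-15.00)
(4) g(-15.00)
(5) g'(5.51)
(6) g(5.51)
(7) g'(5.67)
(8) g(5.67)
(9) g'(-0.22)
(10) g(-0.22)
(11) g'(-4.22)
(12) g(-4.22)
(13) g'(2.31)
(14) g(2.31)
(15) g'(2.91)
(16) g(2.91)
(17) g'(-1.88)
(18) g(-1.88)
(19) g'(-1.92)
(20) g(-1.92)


(1) = 85.00
(2) = -150.00
(3) = 616.00
(4) = -2940.00
(5) = 114.12
(6) = 233.51
(7) = 120.13
(8) = 252.25
(9) = 0.27
(10) = -0.13
(11) = 37.55
(12) = -43.75
(13) = 26.25
(14) = 25.31
(15) = 38.04
(16) = 44.49
(17) = 4.08
(18) = -1.46
(19) = 4.38
(20) = -1.63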